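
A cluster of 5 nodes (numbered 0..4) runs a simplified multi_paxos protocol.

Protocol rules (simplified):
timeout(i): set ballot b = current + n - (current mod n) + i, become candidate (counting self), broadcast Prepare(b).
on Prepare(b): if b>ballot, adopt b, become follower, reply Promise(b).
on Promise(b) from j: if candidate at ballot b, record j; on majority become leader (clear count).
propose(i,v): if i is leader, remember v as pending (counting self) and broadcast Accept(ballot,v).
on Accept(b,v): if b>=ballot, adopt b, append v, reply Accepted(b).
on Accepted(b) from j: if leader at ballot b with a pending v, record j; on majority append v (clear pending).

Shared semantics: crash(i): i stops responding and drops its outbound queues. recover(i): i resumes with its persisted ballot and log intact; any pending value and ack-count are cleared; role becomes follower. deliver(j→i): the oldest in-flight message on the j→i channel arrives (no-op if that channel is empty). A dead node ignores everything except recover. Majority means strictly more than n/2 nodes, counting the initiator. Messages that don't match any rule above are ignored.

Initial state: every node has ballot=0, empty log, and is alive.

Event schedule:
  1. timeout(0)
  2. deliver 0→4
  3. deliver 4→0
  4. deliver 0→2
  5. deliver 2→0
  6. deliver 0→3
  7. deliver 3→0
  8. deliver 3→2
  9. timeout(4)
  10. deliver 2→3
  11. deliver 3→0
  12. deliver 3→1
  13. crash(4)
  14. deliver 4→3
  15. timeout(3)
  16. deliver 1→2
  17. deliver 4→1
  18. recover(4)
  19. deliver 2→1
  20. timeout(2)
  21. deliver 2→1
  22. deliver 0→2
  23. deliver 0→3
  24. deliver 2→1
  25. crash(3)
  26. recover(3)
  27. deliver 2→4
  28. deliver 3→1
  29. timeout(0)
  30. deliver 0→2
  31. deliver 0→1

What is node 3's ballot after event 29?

13

[1] timeout(0) → N0(cand b5 [-])
[2] deliver 0→4 → N4(foll b5 [-])
[3] deliver 4→0 → ∅
[4] deliver 0→2 → N2(foll b5 [-])
[5] deliver 2→0 → N0(lead b5 [-])
[6] deliver 0→3 → N3(foll b5 [-])
[7] deliver 3→0 → ∅
[8] deliver 3→2 → ∅
[9] timeout(4) → N4(cand b14 [-])
[10] deliver 2→3 → ∅
[11] deliver 3→0 → ∅
[12] deliver 3→1 → ∅
[13] crash(4) → N4(✗cand b14 [-])
[14] deliver 4→3 → ∅
[15] timeout(3) → N3(cand b13 [-])
[16] deliver 1→2 → ∅
[17] deliver 4→1 → ∅
[18] recover(4) → N4(foll b14 [-])
[19] deliver 2→1 → ∅
[20] timeout(2) → N2(cand b12 [-])
[21] deliver 2→1 → N1(foll b12 [-])
[22] deliver 0→2 → ∅
[23] deliver 0→3 → ∅
[24] deliver 2→1 → ∅
[25] crash(3) → N3(✗cand b13 [-])
[26] recover(3) → N3(foll b13 [-])
[27] deliver 2→4 → ∅
[28] deliver 3→1 → ∅
[29] timeout(0) → N0(cand b10 [-])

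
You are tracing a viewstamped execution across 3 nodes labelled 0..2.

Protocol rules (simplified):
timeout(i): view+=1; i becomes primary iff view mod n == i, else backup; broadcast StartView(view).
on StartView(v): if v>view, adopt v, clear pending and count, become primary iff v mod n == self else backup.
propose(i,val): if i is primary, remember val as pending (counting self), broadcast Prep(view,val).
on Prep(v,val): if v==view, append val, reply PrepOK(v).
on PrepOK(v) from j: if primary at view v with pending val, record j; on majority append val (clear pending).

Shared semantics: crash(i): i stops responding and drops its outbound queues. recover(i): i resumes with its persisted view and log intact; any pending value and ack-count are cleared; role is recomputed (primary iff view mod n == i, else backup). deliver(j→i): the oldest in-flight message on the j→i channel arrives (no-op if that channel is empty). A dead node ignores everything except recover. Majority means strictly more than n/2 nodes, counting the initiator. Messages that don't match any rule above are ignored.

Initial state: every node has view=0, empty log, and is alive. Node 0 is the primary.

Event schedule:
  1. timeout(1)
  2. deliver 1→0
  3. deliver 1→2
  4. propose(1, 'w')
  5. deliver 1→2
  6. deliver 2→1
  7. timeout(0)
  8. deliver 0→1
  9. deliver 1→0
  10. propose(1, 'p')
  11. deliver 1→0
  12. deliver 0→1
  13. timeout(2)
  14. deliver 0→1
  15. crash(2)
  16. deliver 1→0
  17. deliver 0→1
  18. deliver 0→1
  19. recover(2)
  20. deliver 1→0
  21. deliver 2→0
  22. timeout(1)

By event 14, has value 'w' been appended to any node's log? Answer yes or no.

yes

[1] timeout(1) → N1(prim v1 [-])
[2] deliver 1→0 → N0(back v1 [-])
[3] deliver 1→2 → N2(back v1 [-])
[4] propose(1,'w') → ∅
[5] deliver 1→2 → N2(back v1 [w])
[6] deliver 2→1 → N1(prim v1 [w])
[7] timeout(0) → N0(back v2 [-])
[8] deliver 0→1 → N1(back v2 [w])
[9] deliver 1→0 → ∅
[10] propose(1,'p') → ∅
[11] deliver 1→0 → ∅
[12] deliver 0→1 → ∅
[13] timeout(2) → N2(prim v2 [w])
[14] deliver 0→1 → ∅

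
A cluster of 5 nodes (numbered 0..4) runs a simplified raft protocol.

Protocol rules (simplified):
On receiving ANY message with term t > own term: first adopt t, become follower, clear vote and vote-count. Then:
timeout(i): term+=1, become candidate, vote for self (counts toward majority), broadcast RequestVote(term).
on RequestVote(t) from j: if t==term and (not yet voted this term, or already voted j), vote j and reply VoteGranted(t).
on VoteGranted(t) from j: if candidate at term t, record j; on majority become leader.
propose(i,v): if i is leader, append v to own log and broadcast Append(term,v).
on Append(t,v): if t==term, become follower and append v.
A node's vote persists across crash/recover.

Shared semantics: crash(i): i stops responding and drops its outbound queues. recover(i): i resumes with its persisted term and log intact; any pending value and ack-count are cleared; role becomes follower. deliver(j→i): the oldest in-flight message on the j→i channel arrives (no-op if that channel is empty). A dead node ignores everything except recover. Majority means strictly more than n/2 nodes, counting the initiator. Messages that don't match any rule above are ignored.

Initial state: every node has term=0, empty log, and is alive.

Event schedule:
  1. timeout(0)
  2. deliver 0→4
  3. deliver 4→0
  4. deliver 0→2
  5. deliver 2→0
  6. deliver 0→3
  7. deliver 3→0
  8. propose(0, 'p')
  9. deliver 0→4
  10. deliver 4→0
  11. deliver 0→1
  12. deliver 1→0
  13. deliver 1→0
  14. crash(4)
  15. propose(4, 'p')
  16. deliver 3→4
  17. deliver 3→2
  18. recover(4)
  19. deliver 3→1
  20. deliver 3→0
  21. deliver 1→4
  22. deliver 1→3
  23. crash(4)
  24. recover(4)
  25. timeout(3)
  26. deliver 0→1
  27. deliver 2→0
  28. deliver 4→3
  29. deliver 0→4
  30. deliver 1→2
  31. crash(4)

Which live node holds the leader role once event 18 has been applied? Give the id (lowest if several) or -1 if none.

after 1 — timeout(0): n0:cand/t1/[-]
after 2 — deliver 0→4: n4:foll/t1/[-]
after 3 — deliver 4→0: ·
after 4 — deliver 0→2: n2:foll/t1/[-]
after 5 — deliver 2→0: n0:lead/t1/[-]
after 6 — deliver 0→3: n3:foll/t1/[-]
after 7 — deliver 3→0: ·
after 8 — propose(0,'p'): n0:lead/t1/[p]
after 9 — deliver 0→4: n4:foll/t1/[p]
after 10 — deliver 4→0: ·
after 11 — deliver 0→1: n1:foll/t1/[-]
after 12 — deliver 1→0: ·
after 13 — deliver 1→0: ·
after 14 — crash(4): n4:✗foll/t1/[p]
after 15 — propose(4,'p'): ·
after 16 — deliver 3→4: ·
after 17 — deliver 3→2: ·
after 18 — recover(4): n4:foll/t1/[p]

0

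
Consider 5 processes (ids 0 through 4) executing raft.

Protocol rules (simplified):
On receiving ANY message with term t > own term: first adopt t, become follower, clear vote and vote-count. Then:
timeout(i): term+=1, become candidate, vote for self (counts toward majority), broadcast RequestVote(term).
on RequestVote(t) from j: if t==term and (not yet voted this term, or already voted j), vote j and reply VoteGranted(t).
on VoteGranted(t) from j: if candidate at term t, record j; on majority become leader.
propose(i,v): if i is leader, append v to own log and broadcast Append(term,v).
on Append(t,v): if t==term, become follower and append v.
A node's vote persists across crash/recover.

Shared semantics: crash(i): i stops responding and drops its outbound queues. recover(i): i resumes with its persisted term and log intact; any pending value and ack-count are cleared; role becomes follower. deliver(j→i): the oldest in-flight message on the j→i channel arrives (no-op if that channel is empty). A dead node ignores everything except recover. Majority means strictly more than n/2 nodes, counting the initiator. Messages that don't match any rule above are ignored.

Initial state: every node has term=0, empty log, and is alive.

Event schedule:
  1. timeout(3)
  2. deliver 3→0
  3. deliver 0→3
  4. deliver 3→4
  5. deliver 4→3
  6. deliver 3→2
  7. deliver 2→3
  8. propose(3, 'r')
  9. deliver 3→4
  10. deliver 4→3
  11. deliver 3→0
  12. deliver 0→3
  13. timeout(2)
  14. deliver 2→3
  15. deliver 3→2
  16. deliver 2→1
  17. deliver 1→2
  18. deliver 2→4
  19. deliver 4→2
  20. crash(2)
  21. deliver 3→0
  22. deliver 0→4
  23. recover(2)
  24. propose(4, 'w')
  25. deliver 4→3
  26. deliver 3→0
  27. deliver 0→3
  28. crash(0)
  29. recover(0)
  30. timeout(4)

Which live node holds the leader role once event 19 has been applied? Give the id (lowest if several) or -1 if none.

2

1. timeout(3):  <3:cand t1 ->
2. deliver 3→0:  <0:foll t1 ->
3. deliver 0→3:  nop
4. deliver 3→4:  <4:foll t1 ->
5. deliver 4→3:  <3:lead t1 ->
6. deliver 3→2:  <2:foll t1 ->
7. deliver 2→3:  nop
8. propose(3,'r'):  <3:lead t1 r>
9. deliver 3→4:  <4:foll t1 r>
10. deliver 4→3:  nop
11. deliver 3→0:  <0:foll t1 r>
12. deliver 0→3:  nop
13. timeout(2):  <2:cand t2 ->
14. deliver 2→3:  <3:foll t2 r>
15. deliver 3→2:  nop
16. deliver 2→1:  <1:foll t2 ->
17. deliver 1→2:  nop
18. deliver 2→4:  <4:foll t2 r>
19. deliver 4→2:  <2:lead t2 ->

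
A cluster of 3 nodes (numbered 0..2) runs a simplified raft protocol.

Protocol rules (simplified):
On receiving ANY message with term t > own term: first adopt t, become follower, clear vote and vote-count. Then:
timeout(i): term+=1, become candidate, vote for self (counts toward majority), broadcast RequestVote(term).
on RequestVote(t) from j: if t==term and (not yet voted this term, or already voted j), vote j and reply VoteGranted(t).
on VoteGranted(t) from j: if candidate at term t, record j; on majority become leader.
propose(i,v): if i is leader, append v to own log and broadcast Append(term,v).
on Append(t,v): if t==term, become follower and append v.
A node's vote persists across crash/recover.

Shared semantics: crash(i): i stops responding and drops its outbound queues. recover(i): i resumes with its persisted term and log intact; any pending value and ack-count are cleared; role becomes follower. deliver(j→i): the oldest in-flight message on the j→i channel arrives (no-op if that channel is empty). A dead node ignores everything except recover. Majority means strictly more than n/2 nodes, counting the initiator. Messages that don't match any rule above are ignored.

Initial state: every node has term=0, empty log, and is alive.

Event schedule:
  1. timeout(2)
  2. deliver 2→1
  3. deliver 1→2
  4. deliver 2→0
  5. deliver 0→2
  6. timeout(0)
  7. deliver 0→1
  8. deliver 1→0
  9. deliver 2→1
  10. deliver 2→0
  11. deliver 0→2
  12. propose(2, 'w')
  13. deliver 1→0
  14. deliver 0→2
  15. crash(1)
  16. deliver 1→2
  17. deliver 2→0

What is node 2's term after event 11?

[1] timeout(2) → N2(cand t1 [-])
[2] deliver 2→1 → N1(foll t1 [-])
[3] deliver 1→2 → N2(lead t1 [-])
[4] deliver 2→0 → N0(foll t1 [-])
[5] deliver 0→2 → ∅
[6] timeout(0) → N0(cand t2 [-])
[7] deliver 0→1 → N1(foll t2 [-])
[8] deliver 1→0 → N0(lead t2 [-])
[9] deliver 2→1 → ∅
[10] deliver 2→0 → ∅
[11] deliver 0→2 → N2(foll t2 [-])

2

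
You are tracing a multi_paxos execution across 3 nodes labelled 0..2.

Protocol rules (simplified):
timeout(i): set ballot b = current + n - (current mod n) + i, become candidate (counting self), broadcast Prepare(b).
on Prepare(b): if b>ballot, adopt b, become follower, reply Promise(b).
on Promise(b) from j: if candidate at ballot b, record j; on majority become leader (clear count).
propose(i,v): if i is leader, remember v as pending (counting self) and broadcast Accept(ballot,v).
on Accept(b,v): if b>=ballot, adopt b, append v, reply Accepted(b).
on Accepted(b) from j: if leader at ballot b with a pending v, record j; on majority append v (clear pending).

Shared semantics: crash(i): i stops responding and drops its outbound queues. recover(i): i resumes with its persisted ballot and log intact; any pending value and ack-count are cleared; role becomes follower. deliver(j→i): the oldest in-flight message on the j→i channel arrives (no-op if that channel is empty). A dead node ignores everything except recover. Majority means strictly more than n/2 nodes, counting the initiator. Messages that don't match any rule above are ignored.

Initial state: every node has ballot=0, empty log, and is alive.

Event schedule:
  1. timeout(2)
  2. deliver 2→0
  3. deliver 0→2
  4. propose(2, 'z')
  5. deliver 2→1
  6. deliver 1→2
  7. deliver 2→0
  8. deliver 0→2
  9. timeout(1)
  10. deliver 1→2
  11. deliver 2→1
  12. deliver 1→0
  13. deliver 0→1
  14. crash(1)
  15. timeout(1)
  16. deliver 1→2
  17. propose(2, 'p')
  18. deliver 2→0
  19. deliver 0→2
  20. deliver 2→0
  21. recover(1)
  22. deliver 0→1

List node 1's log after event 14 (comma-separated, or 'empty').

empty

e1 timeout(2): 2[cand,b=5,-]
e2 deliver 2→0: 0[foll,b=5,-]
e3 deliver 0→2: 2[lead,b=5,-]
e4 propose(2,'z'): ·
e5 deliver 2→1: 1[foll,b=5,-]
e6 deliver 1→2: ·
e7 deliver 2→0: 0[foll,b=5,z]
e8 deliver 0→2: 2[lead,b=5,z]
e9 timeout(1): 1[cand,b=7,-]
e10 deliver 1→2: 2[foll,b=7,z]
e11 deliver 2→1: ·
e12 deliver 1→0: 0[foll,b=7,z]
e13 deliver 0→1: 1[lead,b=7,-]
e14 crash(1): 1[✗lead,b=7,-]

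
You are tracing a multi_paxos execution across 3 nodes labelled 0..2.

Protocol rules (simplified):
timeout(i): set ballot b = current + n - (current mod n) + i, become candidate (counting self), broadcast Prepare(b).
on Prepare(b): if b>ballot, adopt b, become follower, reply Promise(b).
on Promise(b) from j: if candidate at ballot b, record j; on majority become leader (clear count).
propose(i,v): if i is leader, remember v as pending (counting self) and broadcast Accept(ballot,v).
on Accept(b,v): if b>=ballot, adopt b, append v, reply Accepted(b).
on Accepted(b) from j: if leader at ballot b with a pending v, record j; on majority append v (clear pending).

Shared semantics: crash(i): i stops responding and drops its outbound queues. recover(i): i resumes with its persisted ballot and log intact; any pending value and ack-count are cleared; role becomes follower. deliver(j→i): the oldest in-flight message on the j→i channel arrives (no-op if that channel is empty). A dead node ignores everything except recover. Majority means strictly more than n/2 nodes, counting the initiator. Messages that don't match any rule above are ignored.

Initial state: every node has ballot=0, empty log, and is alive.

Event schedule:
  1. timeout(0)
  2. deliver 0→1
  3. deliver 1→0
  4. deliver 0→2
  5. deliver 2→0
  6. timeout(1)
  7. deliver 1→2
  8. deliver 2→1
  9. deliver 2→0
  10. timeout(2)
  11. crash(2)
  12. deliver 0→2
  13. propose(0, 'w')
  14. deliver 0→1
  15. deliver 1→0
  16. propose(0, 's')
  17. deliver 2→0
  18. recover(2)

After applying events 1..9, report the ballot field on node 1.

after 1 — timeout(0): n0:cand/b3/[-]
after 2 — deliver 0→1: n1:foll/b3/[-]
after 3 — deliver 1→0: n0:lead/b3/[-]
after 4 — deliver 0→2: n2:foll/b3/[-]
after 5 — deliver 2→0: ·
after 6 — timeout(1): n1:cand/b7/[-]
after 7 — deliver 1→2: n2:foll/b7/[-]
after 8 — deliver 2→1: n1:lead/b7/[-]
after 9 — deliver 2→0: ·

7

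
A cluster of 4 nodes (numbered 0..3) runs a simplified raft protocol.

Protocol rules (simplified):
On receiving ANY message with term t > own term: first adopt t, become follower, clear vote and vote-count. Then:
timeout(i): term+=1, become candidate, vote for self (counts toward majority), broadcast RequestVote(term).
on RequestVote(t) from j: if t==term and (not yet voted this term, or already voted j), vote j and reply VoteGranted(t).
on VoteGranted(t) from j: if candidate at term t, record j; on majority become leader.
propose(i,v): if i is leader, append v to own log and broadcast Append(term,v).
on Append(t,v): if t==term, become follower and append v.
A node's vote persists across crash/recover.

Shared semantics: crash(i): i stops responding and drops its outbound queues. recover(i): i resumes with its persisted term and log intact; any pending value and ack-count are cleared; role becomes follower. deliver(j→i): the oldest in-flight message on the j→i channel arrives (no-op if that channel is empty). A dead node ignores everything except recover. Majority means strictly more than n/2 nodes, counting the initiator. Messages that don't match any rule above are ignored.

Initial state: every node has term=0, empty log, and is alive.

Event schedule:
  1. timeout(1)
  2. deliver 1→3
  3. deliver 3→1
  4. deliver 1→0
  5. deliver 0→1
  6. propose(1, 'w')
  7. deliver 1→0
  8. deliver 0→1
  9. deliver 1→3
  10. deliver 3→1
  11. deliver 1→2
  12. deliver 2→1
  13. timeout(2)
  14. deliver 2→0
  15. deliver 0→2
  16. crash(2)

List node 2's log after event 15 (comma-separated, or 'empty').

empty

step 1 timeout(1): 1={cand,t=1,log=-}
step 2 deliver 1→3: 3={foll,t=1,log=-}
step 3 deliver 3→1: —
step 4 deliver 1→0: 0={foll,t=1,log=-}
step 5 deliver 0→1: 1={lead,t=1,log=-}
step 6 propose(1,'w'): 1={lead,t=1,log=w}
step 7 deliver 1→0: 0={foll,t=1,log=w}
step 8 deliver 0→1: —
step 9 deliver 1→3: 3={foll,t=1,log=w}
step 10 deliver 3→1: —
step 11 deliver 1→2: 2={foll,t=1,log=-}
step 12 deliver 2→1: —
step 13 timeout(2): 2={cand,t=2,log=-}
step 14 deliver 2→0: 0={foll,t=2,log=w}
step 15 deliver 0→2: —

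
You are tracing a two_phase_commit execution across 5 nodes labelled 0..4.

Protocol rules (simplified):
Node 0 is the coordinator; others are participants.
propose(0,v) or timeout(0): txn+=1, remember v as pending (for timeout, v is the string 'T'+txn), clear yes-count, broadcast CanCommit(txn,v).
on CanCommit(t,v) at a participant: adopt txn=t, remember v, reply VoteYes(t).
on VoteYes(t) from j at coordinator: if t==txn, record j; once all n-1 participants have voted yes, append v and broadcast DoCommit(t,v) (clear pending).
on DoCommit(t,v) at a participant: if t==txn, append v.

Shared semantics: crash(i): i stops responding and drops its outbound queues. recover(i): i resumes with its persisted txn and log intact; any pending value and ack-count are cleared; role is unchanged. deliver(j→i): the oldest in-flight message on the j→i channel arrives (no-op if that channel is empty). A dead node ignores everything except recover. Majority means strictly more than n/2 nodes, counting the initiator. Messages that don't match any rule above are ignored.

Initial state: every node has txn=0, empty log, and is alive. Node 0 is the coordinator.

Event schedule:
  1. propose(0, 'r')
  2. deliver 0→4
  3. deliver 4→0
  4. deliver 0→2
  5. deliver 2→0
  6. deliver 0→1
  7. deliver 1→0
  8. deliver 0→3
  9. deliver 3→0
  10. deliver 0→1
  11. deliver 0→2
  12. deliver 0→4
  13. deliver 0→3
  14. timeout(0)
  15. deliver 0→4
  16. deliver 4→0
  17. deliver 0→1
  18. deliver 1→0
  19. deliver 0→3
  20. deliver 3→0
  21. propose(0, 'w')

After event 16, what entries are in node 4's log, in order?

[1] propose(0,'r') → N0(coor t1 [-])
[2] deliver 0→4 → N4(part t1 [-])
[3] deliver 4→0 → ∅
[4] deliver 0→2 → N2(part t1 [-])
[5] deliver 2→0 → ∅
[6] deliver 0→1 → N1(part t1 [-])
[7] deliver 1→0 → ∅
[8] deliver 0→3 → N3(part t1 [-])
[9] deliver 3→0 → N0(coor t1 [r])
[10] deliver 0→1 → N1(part t1 [r])
[11] deliver 0→2 → N2(part t1 [r])
[12] deliver 0→4 → N4(part t1 [r])
[13] deliver 0→3 → N3(part t1 [r])
[14] timeout(0) → N0(coor t2 [r])
[15] deliver 0→4 → N4(part t2 [r])
[16] deliver 4→0 → ∅

r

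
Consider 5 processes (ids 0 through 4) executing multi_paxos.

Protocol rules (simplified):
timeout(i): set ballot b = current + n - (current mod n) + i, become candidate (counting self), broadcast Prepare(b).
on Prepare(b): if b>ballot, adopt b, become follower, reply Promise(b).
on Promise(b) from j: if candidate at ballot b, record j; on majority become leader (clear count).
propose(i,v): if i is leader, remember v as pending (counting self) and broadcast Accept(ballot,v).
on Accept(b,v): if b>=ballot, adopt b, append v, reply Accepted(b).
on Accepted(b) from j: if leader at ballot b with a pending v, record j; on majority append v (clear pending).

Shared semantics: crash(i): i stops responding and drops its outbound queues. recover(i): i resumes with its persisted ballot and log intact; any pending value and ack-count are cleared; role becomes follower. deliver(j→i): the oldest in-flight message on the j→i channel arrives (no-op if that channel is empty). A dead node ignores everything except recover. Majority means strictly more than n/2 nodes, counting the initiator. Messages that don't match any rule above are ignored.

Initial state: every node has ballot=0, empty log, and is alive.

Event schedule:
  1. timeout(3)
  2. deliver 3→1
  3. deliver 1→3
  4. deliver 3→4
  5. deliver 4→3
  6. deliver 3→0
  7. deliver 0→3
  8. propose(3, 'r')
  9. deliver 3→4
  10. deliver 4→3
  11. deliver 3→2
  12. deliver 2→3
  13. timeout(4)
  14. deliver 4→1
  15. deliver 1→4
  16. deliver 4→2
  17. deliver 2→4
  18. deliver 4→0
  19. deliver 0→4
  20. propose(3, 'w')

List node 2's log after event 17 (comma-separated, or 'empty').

step 1 timeout(3): 3={cand,b=8,log=-}
step 2 deliver 3→1: 1={foll,b=8,log=-}
step 3 deliver 1→3: —
step 4 deliver 3→4: 4={foll,b=8,log=-}
step 5 deliver 4→3: 3={lead,b=8,log=-}
step 6 deliver 3→0: 0={foll,b=8,log=-}
step 7 deliver 0→3: —
step 8 propose(3,'r'): —
step 9 deliver 3→4: 4={foll,b=8,log=r}
step 10 deliver 4→3: —
step 11 deliver 3→2: 2={foll,b=8,log=-}
step 12 deliver 2→3: —
step 13 timeout(4): 4={cand,b=14,log=r}
step 14 deliver 4→1: 1={foll,b=14,log=-}
step 15 deliver 1→4: —
step 16 deliver 4→2: 2={foll,b=14,log=-}
step 17 deliver 2→4: 4={lead,b=14,log=r}

empty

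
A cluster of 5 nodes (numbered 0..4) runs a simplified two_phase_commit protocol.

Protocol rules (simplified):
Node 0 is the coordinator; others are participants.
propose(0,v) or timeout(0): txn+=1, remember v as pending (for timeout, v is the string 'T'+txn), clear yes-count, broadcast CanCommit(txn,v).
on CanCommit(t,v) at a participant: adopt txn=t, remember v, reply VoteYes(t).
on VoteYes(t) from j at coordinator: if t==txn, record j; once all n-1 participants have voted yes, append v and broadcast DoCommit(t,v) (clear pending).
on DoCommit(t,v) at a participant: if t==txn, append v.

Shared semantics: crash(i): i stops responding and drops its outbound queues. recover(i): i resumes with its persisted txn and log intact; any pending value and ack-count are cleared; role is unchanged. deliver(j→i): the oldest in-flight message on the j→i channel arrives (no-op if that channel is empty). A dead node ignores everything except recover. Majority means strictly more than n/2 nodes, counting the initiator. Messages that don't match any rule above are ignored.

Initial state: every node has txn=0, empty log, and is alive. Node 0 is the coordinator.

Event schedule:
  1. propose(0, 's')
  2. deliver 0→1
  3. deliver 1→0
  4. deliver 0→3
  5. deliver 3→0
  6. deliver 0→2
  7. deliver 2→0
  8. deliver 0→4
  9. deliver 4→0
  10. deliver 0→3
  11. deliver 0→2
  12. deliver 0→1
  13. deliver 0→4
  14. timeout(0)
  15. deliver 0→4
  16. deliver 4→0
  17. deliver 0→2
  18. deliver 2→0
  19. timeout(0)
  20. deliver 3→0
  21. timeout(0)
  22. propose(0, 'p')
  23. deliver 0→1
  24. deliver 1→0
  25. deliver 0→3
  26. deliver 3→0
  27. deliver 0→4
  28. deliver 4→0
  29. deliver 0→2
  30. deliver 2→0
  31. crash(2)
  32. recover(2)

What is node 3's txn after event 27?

e1 propose(0,'s'): 0[coor,t=1,-]
e2 deliver 0→1: 1[part,t=1,-]
e3 deliver 1→0: ·
e4 deliver 0→3: 3[part,t=1,-]
e5 deliver 3→0: ·
e6 deliver 0→2: 2[part,t=1,-]
e7 deliver 2→0: ·
e8 deliver 0→4: 4[part,t=1,-]
e9 deliver 4→0: 0[coor,t=1,s]
e10 deliver 0→3: 3[part,t=1,s]
e11 deliver 0→2: 2[part,t=1,s]
e12 deliver 0→1: 1[part,t=1,s]
e13 deliver 0→4: 4[part,t=1,s]
e14 timeout(0): 0[coor,t=2,s]
e15 deliver 0→4: 4[part,t=2,s]
e16 deliver 4→0: ·
e17 deliver 0→2: 2[part,t=2,s]
e18 deliver 2→0: ·
e19 timeout(0): 0[coor,t=3,s]
e20 deliver 3→0: ·
e21 timeout(0): 0[coor,t=4,s]
e22 propose(0,'p'): 0[coor,t=5,s]
e23 deliver 0→1: 1[part,t=2,s]
e24 deliver 1→0: ·
e25 deliver 0→3: 3[part,t=2,s]
e26 deliver 3→0: ·
e27 deliver 0→4: 4[part,t=3,s]

2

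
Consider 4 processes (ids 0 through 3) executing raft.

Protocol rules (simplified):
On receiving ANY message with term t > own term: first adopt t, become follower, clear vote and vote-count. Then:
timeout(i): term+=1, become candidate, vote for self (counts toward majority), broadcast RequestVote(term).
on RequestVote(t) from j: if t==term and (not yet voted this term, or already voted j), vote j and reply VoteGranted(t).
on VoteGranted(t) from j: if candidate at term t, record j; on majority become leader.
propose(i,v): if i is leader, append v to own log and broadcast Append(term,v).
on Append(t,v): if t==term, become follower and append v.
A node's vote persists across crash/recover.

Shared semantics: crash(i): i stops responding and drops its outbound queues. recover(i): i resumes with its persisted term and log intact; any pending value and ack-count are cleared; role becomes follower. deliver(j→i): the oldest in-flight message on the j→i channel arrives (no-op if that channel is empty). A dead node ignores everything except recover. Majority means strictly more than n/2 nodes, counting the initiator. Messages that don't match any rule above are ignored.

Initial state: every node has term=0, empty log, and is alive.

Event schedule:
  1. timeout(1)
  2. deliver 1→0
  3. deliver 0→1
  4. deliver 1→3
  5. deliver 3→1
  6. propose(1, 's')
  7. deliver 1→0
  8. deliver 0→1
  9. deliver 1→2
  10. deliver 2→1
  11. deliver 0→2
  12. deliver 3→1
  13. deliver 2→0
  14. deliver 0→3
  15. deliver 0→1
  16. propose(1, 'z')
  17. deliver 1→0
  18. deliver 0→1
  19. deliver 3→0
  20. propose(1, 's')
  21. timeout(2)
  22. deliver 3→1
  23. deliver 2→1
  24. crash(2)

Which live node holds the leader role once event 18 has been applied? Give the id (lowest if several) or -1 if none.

1

1. timeout(1):  <1:cand t1 ->
2. deliver 1→0:  <0:foll t1 ->
3. deliver 0→1:  nop
4. deliver 1→3:  <3:foll t1 ->
5. deliver 3→1:  <1:lead t1 ->
6. propose(1,'s'):  <1:lead t1 s>
7. deliver 1→0:  <0:foll t1 s>
8. deliver 0→1:  nop
9. deliver 1→2:  <2:foll t1 ->
10. deliver 2→1:  nop
11. deliver 0→2:  nop
12. deliver 3→1:  nop
13. deliver 2→0:  nop
14. deliver 0→3:  nop
15. deliver 0→1:  nop
16. propose(1,'z'):  <1:lead t1 s,z>
17. deliver 1→0:  <0:foll t1 s,z>
18. deliver 0→1:  nop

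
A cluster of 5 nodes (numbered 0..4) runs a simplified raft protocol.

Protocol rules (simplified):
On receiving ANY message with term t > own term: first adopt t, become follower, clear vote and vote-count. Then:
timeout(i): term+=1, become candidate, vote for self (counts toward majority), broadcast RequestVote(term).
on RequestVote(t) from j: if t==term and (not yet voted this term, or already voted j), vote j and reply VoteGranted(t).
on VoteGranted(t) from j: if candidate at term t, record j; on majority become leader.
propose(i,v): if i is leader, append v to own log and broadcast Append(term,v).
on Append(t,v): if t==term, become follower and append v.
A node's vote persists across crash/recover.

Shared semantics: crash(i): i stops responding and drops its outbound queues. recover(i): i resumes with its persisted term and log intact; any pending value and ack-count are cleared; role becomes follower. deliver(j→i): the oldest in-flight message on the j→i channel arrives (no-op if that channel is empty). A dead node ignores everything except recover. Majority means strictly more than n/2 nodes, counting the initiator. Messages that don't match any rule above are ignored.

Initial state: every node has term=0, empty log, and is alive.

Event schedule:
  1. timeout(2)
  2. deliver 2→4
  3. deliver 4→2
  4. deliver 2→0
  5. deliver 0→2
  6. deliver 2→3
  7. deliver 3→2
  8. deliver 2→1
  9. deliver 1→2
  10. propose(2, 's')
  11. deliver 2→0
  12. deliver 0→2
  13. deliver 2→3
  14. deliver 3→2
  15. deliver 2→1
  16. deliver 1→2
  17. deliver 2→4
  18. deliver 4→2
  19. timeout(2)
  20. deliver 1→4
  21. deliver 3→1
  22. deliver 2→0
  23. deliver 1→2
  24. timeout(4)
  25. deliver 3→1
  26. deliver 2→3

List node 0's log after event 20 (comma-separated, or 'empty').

s

1. timeout(2):  <2:cand t1 ->
2. deliver 2→4:  <4:foll t1 ->
3. deliver 4→2:  nop
4. deliver 2→0:  <0:foll t1 ->
5. deliver 0→2:  <2:lead t1 ->
6. deliver 2→3:  <3:foll t1 ->
7. deliver 3→2:  nop
8. deliver 2→1:  <1:foll t1 ->
9. deliver 1→2:  nop
10. propose(2,'s'):  <2:lead t1 s>
11. deliver 2→0:  <0:foll t1 s>
12. deliver 0→2:  nop
13. deliver 2→3:  <3:foll t1 s>
14. deliver 3→2:  nop
15. deliver 2→1:  <1:foll t1 s>
16. deliver 1→2:  nop
17. deliver 2→4:  <4:foll t1 s>
18. deliver 4→2:  nop
19. timeout(2):  <2:cand t2 s>
20. deliver 1→4:  nop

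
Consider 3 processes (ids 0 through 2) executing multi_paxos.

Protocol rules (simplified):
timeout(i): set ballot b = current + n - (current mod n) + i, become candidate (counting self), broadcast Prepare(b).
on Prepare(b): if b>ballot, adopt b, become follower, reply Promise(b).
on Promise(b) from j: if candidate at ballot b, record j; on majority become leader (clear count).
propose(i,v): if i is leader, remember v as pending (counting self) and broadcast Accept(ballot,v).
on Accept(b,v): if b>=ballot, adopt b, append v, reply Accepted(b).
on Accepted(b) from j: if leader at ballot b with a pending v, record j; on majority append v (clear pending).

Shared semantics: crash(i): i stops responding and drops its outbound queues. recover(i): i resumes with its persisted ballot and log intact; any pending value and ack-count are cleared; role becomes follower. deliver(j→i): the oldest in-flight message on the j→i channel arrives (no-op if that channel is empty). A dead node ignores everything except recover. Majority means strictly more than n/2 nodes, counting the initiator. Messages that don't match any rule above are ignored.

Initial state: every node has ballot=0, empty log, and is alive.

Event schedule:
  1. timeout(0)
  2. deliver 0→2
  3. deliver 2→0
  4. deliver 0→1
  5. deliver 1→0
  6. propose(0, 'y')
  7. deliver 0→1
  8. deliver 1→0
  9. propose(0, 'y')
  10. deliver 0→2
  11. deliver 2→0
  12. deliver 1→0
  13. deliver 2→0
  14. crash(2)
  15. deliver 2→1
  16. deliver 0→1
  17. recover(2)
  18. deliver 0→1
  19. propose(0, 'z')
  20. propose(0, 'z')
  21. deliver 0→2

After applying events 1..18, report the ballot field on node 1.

e1 timeout(0): 0[cand,b=3,-]
e2 deliver 0→2: 2[foll,b=3,-]
e3 deliver 2→0: 0[lead,b=3,-]
e4 deliver 0→1: 1[foll,b=3,-]
e5 deliver 1→0: ·
e6 propose(0,'y'): ·
e7 deliver 0→1: 1[foll,b=3,y]
e8 deliver 1→0: 0[lead,b=3,y]
e9 propose(0,'y'): ·
e10 deliver 0→2: 2[foll,b=3,y]
e11 deliver 2→0: 0[lead,b=3,y,y]
e12 deliver 1→0: ·
e13 deliver 2→0: ·
e14 crash(2): 2[✗foll,b=3,y]
e15 deliver 2→1: ·
e16 deliver 0→1: 1[foll,b=3,y,y]
e17 recover(2): 2[foll,b=3,y]
e18 deliver 0→1: ·

3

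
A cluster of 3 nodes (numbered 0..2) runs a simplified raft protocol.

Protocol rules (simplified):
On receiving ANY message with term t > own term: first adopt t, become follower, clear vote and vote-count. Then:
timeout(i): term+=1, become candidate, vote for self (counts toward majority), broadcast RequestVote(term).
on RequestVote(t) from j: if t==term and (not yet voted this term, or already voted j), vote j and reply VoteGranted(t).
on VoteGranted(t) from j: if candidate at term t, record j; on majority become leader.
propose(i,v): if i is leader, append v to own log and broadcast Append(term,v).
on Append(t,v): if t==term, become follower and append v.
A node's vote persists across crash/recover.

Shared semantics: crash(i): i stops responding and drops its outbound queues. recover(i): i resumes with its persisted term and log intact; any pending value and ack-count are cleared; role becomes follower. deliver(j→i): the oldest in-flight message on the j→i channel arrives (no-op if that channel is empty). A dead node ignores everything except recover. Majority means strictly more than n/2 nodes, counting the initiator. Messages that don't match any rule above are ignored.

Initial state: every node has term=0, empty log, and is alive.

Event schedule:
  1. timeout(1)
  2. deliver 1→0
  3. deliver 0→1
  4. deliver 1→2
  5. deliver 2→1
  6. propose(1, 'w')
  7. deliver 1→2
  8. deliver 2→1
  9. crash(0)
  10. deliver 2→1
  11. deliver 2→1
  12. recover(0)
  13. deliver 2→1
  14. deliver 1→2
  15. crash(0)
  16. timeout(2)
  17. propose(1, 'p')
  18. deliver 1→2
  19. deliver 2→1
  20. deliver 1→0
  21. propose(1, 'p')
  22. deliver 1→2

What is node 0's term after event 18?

1

step 1 timeout(1): 1={cand,t=1,log=-}
step 2 deliver 1→0: 0={foll,t=1,log=-}
step 3 deliver 0→1: 1={lead,t=1,log=-}
step 4 deliver 1→2: 2={foll,t=1,log=-}
step 5 deliver 2→1: —
step 6 propose(1,'w'): 1={lead,t=1,log=w}
step 7 deliver 1→2: 2={foll,t=1,log=w}
step 8 deliver 2→1: —
step 9 crash(0): 0={✗foll,t=1,log=-}
step 10 deliver 2→1: —
step 11 deliver 2→1: —
step 12 recover(0): 0={foll,t=1,log=-}
step 13 deliver 2→1: —
step 14 deliver 1→2: —
step 15 crash(0): 0={✗foll,t=1,log=-}
step 16 timeout(2): 2={cand,t=2,log=w}
step 17 propose(1,'p'): 1={lead,t=1,log=w,p}
step 18 deliver 1→2: —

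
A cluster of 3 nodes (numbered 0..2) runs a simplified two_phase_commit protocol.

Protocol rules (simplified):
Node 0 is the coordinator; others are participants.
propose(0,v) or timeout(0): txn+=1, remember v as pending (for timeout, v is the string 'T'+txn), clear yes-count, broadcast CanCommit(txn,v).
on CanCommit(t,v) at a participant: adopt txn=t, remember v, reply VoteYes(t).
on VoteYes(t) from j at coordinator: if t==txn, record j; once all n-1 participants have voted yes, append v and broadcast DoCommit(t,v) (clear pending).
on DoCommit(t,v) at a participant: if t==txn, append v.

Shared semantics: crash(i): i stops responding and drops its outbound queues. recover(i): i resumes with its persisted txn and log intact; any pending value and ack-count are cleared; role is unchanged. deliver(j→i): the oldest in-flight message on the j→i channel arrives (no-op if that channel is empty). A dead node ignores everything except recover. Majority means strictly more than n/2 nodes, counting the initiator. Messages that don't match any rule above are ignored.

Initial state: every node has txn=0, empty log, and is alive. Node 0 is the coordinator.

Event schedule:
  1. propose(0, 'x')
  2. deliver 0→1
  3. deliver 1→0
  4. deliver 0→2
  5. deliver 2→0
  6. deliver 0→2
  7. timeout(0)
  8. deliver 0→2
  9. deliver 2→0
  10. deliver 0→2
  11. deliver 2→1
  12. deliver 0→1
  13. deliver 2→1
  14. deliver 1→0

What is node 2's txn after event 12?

2

[1] propose(0,'x') → N0(coor t1 [-])
[2] deliver 0→1 → N1(part t1 [-])
[3] deliver 1→0 → ∅
[4] deliver 0→2 → N2(part t1 [-])
[5] deliver 2→0 → N0(coor t1 [x])
[6] deliver 0→2 → N2(part t1 [x])
[7] timeout(0) → N0(coor t2 [x])
[8] deliver 0→2 → N2(part t2 [x])
[9] deliver 2→0 → ∅
[10] deliver 0→2 → ∅
[11] deliver 2→1 → ∅
[12] deliver 0→1 → N1(part t1 [x])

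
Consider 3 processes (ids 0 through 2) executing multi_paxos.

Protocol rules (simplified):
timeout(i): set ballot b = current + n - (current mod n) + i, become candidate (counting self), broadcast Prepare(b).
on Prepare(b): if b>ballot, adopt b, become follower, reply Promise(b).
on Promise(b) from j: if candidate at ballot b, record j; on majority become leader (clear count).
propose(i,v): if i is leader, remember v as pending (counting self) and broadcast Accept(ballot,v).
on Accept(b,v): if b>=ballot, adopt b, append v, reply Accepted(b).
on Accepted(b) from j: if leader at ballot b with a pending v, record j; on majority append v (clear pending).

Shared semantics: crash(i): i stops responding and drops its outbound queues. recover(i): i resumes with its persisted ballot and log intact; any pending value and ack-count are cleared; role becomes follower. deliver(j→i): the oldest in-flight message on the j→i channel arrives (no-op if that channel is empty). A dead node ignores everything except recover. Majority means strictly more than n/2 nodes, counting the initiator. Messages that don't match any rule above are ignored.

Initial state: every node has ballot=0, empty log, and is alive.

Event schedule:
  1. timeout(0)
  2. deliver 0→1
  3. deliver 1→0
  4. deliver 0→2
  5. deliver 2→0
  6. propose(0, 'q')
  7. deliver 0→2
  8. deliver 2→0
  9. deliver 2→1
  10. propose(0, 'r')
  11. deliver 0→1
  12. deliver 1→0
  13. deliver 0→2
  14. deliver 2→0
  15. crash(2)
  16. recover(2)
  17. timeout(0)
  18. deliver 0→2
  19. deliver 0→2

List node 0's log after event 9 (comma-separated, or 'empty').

after 1 — timeout(0): n0:cand/b3/[-]
after 2 — deliver 0→1: n1:foll/b3/[-]
after 3 — deliver 1→0: n0:lead/b3/[-]
after 4 — deliver 0→2: n2:foll/b3/[-]
after 5 — deliver 2→0: ·
after 6 — propose(0,'q'): ·
after 7 — deliver 0→2: n2:foll/b3/[q]
after 8 — deliver 2→0: n0:lead/b3/[q]
after 9 — deliver 2→1: ·

q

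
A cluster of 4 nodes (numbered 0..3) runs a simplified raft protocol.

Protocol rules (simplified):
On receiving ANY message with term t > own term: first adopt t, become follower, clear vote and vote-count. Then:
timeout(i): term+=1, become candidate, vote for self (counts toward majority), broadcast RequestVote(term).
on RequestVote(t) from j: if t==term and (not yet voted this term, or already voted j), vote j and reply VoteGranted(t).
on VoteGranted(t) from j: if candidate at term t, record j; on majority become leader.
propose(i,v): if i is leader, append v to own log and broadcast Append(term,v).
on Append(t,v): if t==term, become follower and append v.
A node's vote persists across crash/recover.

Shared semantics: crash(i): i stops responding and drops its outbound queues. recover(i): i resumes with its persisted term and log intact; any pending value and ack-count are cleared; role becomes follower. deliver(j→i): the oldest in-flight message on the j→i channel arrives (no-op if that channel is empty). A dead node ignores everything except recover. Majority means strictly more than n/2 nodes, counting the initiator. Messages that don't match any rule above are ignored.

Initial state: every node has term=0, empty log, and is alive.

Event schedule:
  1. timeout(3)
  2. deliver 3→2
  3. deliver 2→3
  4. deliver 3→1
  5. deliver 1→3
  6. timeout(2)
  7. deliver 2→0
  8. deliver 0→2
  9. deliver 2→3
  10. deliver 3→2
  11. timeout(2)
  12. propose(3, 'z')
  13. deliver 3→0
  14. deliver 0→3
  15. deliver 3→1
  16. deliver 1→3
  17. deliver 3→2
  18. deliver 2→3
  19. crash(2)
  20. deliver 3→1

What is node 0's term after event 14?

e1 timeout(3): 3[cand,t=1,-]
e2 deliver 3→2: 2[foll,t=1,-]
e3 deliver 2→3: ·
e4 deliver 3→1: 1[foll,t=1,-]
e5 deliver 1→3: 3[lead,t=1,-]
e6 timeout(2): 2[cand,t=2,-]
e7 deliver 2→0: 0[foll,t=2,-]
e8 deliver 0→2: ·
e9 deliver 2→3: 3[foll,t=2,-]
e10 deliver 3→2: 2[lead,t=2,-]
e11 timeout(2): 2[cand,t=3,-]
e12 propose(3,'z'): ·
e13 deliver 3→0: ·
e14 deliver 0→3: ·

2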